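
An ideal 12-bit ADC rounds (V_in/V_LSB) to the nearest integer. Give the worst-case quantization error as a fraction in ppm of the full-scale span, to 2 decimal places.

Rounding → worst-case error = ½ LSB = V_FS/2^13, so 1e+06/8192 = 122.07 ppm of full scale.

122.07 ppm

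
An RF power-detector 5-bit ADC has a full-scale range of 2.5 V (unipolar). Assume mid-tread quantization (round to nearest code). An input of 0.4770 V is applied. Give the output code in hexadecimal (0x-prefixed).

code 0x6 (decimal 6)

LSB = 2.5 V / 32 = 78.125 mV.
(0.4770 − 0) / 0.078125 = 6.106 LSBs.
round(6.106) = 6.
In hexadecimal (0x-prefixed): 0x6.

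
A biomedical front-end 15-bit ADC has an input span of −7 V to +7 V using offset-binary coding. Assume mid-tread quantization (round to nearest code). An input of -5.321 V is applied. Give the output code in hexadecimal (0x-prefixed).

code 0xF5A (decimal 3930)

With 32768 levels over 14 V, one step is 427.25 µV.
(V_in − V_low)/LSB = (-5.321 − (−7)) / 0.000427246 = 3929.819.
Round → code 3930.
In hexadecimal (0x-prefixed): 0xF5A.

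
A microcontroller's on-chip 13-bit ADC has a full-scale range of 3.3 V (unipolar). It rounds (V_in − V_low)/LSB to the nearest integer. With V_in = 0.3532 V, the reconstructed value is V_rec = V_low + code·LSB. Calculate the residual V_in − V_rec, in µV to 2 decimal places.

LSB = 3.3/2^13 = 402.83 µV.
Scaled input = 876.7922 LSBs, so code = 877.
Code 877 maps back to 0 + 877×0.000402832 V = 0.35328369 V.
Difference: -8.36914e-05 V → -83.69 µV.

-83.69 µV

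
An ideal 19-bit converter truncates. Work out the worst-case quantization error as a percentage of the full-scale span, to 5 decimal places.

0.00019 %

Truncating → worst-case error = 1 LSB = V_FS/2^19, so 100/524288 = 0.000190735 % of full scale.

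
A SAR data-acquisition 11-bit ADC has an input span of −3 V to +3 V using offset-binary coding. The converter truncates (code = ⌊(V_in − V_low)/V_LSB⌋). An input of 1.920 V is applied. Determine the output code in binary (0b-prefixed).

code 0b11010001111 (decimal 1679)

LSB = 6 V / 2048 = 2.930 mV.
Input sits at 1679.360 steps above V_low.
Floor → code 1679.
In binary (0b-prefixed): 0b11010001111.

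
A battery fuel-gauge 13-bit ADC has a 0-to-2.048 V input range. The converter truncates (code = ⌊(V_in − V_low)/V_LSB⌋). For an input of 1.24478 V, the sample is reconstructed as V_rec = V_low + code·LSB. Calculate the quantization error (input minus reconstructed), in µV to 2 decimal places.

Step size: 2.048 V ÷ 2^13 = 250.00 µV.
(V_in − V_low)/LSB = (1.24478 − 0)/0.00025 = 4979.1200 → code 4979 (floor).
Reconstructed: 1.24475 V.
Difference: 3e-05 V → 30.00 µV.

30.00 µV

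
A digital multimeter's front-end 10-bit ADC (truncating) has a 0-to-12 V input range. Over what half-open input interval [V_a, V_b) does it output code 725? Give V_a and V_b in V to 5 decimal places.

[8.49609 V, 8.50781 V)

LSB = 12/2^10 = 11.719 mV.
V_a = V_low + 725·LSB = 8.49609 V; V_b = V_low + 726·LSB = 8.50781 V.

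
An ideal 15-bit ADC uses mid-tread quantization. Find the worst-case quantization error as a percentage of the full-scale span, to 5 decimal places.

0.00153 %

Rounding → worst-case error = ½ LSB = V_FS/2^16, so 100/65536 = 0.00152588 % of full scale.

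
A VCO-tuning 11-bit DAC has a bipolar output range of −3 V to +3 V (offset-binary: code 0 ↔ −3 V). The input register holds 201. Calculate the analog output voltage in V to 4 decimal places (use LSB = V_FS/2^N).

LSB = 6 V / 2^11 = 2.930 mV.
V_out = (−3) + 201 × 0.00292969 V = -2.41113 V.

-2.4111 V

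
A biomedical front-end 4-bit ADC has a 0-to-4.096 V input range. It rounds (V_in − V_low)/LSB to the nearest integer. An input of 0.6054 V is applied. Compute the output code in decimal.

LSB = 4.096 V / 16 = 256.000 mV.
(0.6054 − 0) / 0.256 = 2.365 LSBs.
round(2.365) = 2.

code 2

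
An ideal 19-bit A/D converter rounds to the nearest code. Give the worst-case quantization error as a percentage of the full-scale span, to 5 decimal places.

Rounding → worst-case error = ½ LSB = V_FS/2^20, so 100/1048576 = 9.53674e-05 % of full scale.

0.00010 %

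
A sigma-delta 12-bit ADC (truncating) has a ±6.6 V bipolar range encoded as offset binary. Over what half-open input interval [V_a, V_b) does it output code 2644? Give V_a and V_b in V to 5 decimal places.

[1.92070 V, 1.92393 V)

LSB = 13.2/2^12 = 3.223 mV.
V_a = V_low + 2644·LSB = 1.9207 V; V_b = V_low + 2645·LSB = 1.92393 V.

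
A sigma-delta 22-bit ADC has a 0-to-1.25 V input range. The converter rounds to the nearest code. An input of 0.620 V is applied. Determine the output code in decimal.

Full-scale span = 1.25 V; LSB = 1.25/2^22 = 0.30 µV.
(V_in − V_low)/LSB = (0.620 − 0) / 2.98023e-07 = 2080374.784.
Round → code 2080375.

code 2080375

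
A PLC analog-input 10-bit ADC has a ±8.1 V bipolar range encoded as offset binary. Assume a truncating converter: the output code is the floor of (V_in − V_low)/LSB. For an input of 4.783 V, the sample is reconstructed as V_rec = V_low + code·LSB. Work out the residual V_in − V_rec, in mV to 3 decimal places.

One LSB is 16.2 V / 1024 = 15.820 mV.
(V_in − V_low)/LSB = (4.783 − (−8.1))/0.0158203 = 814.3328 → code 814 (floor).
Code 814 maps back to (−8.1) + 814×0.0158203 V = 4.7777344 V.
Error = 4.783 − 4.7777344 = 0.00526563 V = 5.266 mV.

5.266 mV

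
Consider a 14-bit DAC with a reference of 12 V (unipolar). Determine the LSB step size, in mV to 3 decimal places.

Full-scale span = 12 V.
LSB = 12 / 2^14 = 12 / 16384 = 0.000732422 V = 0.732 mV.

0.732 mV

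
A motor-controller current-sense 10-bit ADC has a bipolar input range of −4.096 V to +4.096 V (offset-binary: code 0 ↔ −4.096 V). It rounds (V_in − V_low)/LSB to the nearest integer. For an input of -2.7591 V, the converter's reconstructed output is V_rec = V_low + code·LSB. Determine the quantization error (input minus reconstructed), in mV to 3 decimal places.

0.900 mV

LSB = 8.192/2^10 = 8.000 mV.
Scaled input = 167.1125 LSBs, so code = 167.
Reconstructed: -2.76 V.
Error = -2.7591 − (−2.76) = 0.0009 V = 0.900 mV.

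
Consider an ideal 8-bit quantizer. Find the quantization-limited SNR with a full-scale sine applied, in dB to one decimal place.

SNR ≈ 6.02·N + 1.76 dB = 6.02·8 + 1.76 = 49.92 dB.

49.9 dB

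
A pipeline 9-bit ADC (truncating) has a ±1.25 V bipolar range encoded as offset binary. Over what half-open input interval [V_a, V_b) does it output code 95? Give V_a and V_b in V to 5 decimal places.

LSB = 2.5/2^9 = 4.883 mV.
V_a = V_low + 95·LSB = -0.786133 V; V_b = V_low + 96·LSB = -0.78125 V.

[-0.78613 V, -0.78125 V)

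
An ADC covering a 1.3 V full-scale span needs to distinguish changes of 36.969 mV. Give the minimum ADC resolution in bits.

Number of steps required ≥ 1.3 V / 36.969 mV = 35.16.
Need 2^N ≥ 35.16; 2^5 = 32, 2^6 = 64.
Minimum N = 6.

6 bits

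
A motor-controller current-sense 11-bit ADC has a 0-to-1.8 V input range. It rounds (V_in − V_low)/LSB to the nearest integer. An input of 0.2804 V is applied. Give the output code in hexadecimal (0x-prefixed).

LSB = 1.8 V / 2048 = 0.879 mV.
Input sits at 319.033 steps above V_low.
round(319.033) = 319.
In hexadecimal (0x-prefixed): 0x13F.

code 0x13F (decimal 319)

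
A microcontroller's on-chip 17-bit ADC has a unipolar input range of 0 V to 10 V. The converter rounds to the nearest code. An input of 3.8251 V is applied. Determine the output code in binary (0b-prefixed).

code 0b1100001111011000 (decimal 50136)

With 131072 levels over 10 V, one step is 76.29 µV.
Input sits at 50136.351 steps above V_low.
So the output code is 50136.
In binary (0b-prefixed): 0b1100001111011000.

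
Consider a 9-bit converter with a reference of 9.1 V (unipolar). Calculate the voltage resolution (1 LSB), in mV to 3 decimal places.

17.773 mV

Full-scale span = 9.1 V.
LSB = 9.1 / 2^9 = 9.1 / 512 = 0.0177734 V = 17.773 mV.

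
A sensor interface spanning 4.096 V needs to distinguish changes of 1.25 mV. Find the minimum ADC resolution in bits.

12 bits

Number of steps required ≥ 4.096 V / 1.25 mV = 3276.80.
Need 2^N ≥ 3276.80; 2^11 = 2048, 2^12 = 4096.
Minimum N = 12.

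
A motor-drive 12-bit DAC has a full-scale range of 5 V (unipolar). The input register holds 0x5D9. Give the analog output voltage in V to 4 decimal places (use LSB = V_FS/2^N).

LSB = 5 V / 2^12 = 1.221 mV.
Code 0x5D9 = 1497 decimal.
V_out = 0 + 1497 × 0.0012207 V = 1.82739 V.

1.8274 V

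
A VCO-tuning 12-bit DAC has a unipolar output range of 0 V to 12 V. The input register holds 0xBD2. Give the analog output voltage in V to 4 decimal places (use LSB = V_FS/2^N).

8.8652 V

LSB = 12 V / 2^12 = 2.930 mV.
Code 0xBD2 = 3026 decimal.
V_out = 0 + 3026 × 0.00292969 V = 8.86523 V.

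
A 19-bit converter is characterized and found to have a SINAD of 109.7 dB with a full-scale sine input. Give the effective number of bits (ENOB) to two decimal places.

ENOB = (SINAD − 1.76) / 6.02 = (109.7 − 1.76)/6.02 = 17.930.

17.93 bits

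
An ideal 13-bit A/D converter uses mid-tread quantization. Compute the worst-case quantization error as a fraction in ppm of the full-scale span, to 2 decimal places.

61.04 ppm

Rounding → worst-case error = ½ LSB = V_FS/2^14, so 1e+06/16384 = 61.0352 ppm of full scale.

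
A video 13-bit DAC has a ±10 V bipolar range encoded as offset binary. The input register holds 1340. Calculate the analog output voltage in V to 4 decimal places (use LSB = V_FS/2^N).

-6.7285 V

LSB = 20 V / 2^13 = 2.441 mV.
V_out = (−10) + 1340 × 0.00244141 V = -6.72852 V.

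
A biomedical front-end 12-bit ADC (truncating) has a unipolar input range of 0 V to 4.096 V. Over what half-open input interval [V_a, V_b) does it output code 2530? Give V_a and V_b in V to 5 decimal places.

LSB = 4.096/2^12 = 1.000 mV.
V_a = V_low + 2530·LSB = 2.53 V; V_b = V_low + 2531·LSB = 2.531 V.

[2.53000 V, 2.53100 V)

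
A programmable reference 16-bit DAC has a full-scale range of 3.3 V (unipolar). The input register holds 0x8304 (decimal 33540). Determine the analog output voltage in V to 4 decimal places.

LSB = 3.3 V / 2^16 = 50.35 µV.
Code 0x8304 = 33540 decimal.
V_out = 0 + 33540 × 5.0354e-05 V = 1.68887 V.

1.6889 V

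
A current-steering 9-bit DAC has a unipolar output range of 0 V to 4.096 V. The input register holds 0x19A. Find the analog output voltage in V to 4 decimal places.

3.2800 V

LSB = 4.096 V / 2^9 = 8.000 mV.
Code 0x19A = 410 decimal.
V_out = 0 + 410 × 0.008 V = 3.28 V.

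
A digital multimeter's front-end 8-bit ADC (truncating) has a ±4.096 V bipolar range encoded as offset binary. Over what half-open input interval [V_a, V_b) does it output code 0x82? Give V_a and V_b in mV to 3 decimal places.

LSB = 8.192/2^8 = 32.000 mV.
Code 0x82 = 130 decimal.
V_a = V_low + 130·LSB = 0.064 V; V_b = V_low + 131·LSB = 0.096 V.

[64.000 mV, 96.000 mV)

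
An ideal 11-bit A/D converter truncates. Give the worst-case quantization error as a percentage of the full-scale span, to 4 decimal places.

0.0488 %

Truncating → worst-case error = 1 LSB = V_FS/2^11, so 100/2048 = 0.0488281 % of full scale.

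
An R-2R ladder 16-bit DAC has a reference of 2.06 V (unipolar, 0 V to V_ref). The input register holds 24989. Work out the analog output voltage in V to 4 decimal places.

LSB = 2.06 V / 2^16 = 31.43 µV.
V_out = 0 + 24989 × 3.14331e-05 V = 0.785482 V.

0.7855 V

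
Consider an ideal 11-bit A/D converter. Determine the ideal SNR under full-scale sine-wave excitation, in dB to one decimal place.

68.0 dB

SNR ≈ 6.02·N + 1.76 dB = 6.02·11 + 1.76 = 67.98 dB.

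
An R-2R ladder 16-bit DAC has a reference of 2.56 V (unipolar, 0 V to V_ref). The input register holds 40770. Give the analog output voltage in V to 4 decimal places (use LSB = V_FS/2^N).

1.5926 V

LSB = 2.56 V / 2^16 = 39.06 µV.
V_out = 0 + 40770 × 3.90625e-05 V = 1.59258 V.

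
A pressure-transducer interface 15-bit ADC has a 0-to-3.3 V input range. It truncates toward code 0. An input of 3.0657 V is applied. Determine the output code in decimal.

LSB = 3.3 V / 32768 = 100.71 µV.
Input sits at 30441.472 steps above V_low.
Floor → code 30441.

code 30441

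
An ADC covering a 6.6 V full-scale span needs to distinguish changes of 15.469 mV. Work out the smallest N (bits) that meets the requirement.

9 bits

Number of steps required ≥ 6.6 V / 15.469 mV = 426.66.
Need 2^N ≥ 426.66; 2^8 = 256, 2^9 = 512.
Minimum N = 9.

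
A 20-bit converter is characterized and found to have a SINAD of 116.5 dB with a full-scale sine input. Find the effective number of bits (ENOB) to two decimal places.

19.06 bits

ENOB = (SINAD − 1.76) / 6.02 = (116.5 − 1.76)/6.02 = 19.060.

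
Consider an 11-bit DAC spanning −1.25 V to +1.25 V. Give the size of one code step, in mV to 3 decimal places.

Full-scale span = 2.5 V.
LSB = 2.5 / 2^11 = 2.5 / 2048 = 0.0012207 V = 1.221 mV.

1.221 mV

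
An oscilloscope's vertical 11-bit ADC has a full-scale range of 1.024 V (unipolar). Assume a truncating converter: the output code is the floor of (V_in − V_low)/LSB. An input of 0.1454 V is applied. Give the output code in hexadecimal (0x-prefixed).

With 2048 levels over 1.024 V, one step is 0.500 mV.
(V_in − V_low)/LSB = (0.1454 − 0) / 0.0005 = 290.800.
Floor → code 290.
In hexadecimal (0x-prefixed): 0x122.

code 0x122 (decimal 290)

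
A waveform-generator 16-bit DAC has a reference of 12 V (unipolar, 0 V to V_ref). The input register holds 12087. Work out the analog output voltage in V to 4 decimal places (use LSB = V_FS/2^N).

2.2132 V

LSB = 12 V / 2^16 = 183.11 µV.
V_out = 0 + 12087 × 0.000183105 V = 2.2132 V.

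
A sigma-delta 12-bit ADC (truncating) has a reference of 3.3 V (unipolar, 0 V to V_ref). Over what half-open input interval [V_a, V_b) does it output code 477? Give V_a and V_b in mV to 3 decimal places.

[384.302 mV, 385.107 mV)

LSB = 3.3/2^12 = 0.806 mV.
V_a = V_low + 477·LSB = 0.384302 V; V_b = V_low + 478·LSB = 0.385107 V.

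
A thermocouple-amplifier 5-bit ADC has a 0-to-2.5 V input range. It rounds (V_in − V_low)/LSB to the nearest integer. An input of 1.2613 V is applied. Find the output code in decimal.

code 16

With 32 levels over 2.5 V, one step is 78.125 mV.
(V_in − V_low)/LSB = (1.2613 − 0) / 0.078125 = 16.145.
So the output code is 16.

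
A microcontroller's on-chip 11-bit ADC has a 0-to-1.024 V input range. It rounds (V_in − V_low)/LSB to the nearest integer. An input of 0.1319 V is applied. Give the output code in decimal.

code 264

LSB = 1.024 V / 2048 = 0.500 mV.
Input sits at 263.800 steps above V_low.
So the output code is 264.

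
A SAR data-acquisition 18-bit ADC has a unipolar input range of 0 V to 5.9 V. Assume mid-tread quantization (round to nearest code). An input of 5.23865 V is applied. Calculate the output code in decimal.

code 232759

LSB = 5.9 V / 262144 = 22.51 µV.
(V_in − V_low)/LSB = (5.23865 − 0) / 2.25067e-05 = 232759.435.
round(232759.435) = 232759.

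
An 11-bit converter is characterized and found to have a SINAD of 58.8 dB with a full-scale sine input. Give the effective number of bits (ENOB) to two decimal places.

ENOB = (SINAD − 1.76) / 6.02 = (58.8 − 1.76)/6.02 = 9.475.

9.48 bits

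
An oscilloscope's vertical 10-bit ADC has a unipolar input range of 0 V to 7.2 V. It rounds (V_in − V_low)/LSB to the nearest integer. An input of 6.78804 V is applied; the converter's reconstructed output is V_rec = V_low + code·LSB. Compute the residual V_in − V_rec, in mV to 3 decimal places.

LSB = 7.2/2^10 = 7.031 mV.
Scaled input = 965.4101 LSBs, so code = 965.
V_rec = 0 + 965·0.00703125 = 6.7851562 V.
Error = 6.78804 − 6.7851562 = 0.00288375 V = 2.884 mV.

2.884 mV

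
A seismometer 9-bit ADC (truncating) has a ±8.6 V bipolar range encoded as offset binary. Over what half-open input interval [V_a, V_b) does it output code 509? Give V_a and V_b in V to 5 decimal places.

[8.49922 V, 8.53281 V)

LSB = 17.2/2^9 = 33.594 mV.
V_a = V_low + 509·LSB = 8.49922 V; V_b = V_low + 510·LSB = 8.53281 V.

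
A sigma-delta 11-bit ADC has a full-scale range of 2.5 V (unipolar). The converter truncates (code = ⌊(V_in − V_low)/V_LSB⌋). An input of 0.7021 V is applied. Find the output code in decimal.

code 575

With 2048 levels over 2.5 V, one step is 1.221 mV.
(V_in − V_low)/LSB = (0.7021 − 0) / 0.0012207 = 575.160.
⌊·⌋(575.160) = 575.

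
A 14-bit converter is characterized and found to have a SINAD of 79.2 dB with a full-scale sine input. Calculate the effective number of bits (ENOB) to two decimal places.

12.86 bits

ENOB = (SINAD − 1.76) / 6.02 = (79.2 − 1.76)/6.02 = 12.864.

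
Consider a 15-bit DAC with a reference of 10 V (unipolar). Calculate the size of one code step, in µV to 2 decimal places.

Full-scale span = 10 V.
LSB = 10 / 2^15 = 10 / 32768 = 0.000305176 V = 305.18 µV.

305.18 µV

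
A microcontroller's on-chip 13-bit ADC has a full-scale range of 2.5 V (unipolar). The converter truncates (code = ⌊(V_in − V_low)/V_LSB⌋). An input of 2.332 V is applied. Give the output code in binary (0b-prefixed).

With 8192 levels over 2.5 V, one step is 305.18 µV.
Input sits at 7641.498 steps above V_low.
So the output code is 7641.
In binary (0b-prefixed): 0b1110111011001.

code 0b1110111011001 (decimal 7641)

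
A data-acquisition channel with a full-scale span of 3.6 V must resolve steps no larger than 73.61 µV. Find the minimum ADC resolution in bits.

Number of steps required ≥ 3.6 V / 73.61 µV = 48906.40.
Need 2^N ≥ 48906.40; 2^15 = 32768, 2^16 = 65536.
Minimum N = 16.

16 bits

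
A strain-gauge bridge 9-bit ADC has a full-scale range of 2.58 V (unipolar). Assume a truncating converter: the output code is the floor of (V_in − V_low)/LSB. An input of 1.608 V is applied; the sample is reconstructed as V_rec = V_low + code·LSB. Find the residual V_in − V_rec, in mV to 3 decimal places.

LSB = 2.58/2^9 = 5.039 mV.
(1.608 − 0)/0.00503906 = 319.1070; ⌊·⌋ gives code 319.
V_rec = 0 + 319·0.00503906 = 1.6074609 V.
V_in − V_rec = 0.000539063 V = 0.539 mV.

0.539 mV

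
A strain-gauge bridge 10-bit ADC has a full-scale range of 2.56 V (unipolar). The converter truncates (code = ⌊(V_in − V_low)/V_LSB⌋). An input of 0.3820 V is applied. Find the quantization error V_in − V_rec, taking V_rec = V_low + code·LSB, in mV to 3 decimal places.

LSB = 2.56/2^10 = 2.500 mV.
(V_in − V_low)/LSB = (0.3820 − 0)/0.0025 = 152.8000 → code 152 (floor).
Reconstructed: 0.38 V.
Error = 0.3820 − 0.38 = 0.002 V = 2.000 mV.

2.000 mV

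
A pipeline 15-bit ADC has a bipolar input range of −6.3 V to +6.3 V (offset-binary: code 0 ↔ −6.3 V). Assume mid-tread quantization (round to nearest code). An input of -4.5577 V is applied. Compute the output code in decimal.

code 4531

LSB = 12.6 V / 32768 = 384.52 µV.
Input sits at 4531.086 steps above V_low.
So the output code is 4531.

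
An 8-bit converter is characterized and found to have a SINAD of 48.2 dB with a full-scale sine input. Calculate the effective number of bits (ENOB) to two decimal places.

7.71 bits

ENOB = (SINAD − 1.76) / 6.02 = (48.2 − 1.76)/6.02 = 7.714.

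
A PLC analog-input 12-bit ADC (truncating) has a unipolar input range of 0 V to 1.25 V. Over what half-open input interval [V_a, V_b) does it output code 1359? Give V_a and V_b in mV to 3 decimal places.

[414.734 mV, 415.039 mV)

LSB = 1.25/2^12 = 305.18 µV.
V_a = V_low + 1359·LSB = 0.414734 V; V_b = V_low + 1360·LSB = 0.415039 V.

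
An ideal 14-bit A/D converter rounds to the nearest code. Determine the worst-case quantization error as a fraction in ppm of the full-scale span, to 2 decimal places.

Rounding → worst-case error = ½ LSB = V_FS/2^15, so 1e+06/32768 = 30.5176 ppm of full scale.

30.52 ppm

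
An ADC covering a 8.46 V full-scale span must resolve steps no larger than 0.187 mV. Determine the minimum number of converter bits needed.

16 bits

Number of steps required ≥ 8.46 V / 0.187 mV = 45240.64.
Need 2^N ≥ 45240.64; 2^15 = 32768, 2^16 = 65536.
Minimum N = 16.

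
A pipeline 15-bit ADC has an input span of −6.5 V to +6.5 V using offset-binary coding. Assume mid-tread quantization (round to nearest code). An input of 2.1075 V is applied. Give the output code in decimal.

Full-scale span = 13 V; LSB = 13/2^15 = 396.73 µV.
(2.1075 − (−6.5)) / 0.000396729 = 21696.197 LSBs.
Round → code 21696.

code 21696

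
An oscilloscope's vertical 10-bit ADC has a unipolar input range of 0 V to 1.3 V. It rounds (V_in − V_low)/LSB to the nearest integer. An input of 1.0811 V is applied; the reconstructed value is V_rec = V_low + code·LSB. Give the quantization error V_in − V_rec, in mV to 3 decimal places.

LSB = 1.3/2^10 = 1.270 mV.
(1.0811 − 0)/0.00126953 = 851.5742; round gives code 852.
V_rec = 0 + 852·0.00126953 = 1.0816406 V.
V_in − V_rec = -0.000540625 V = -0.541 mV.

-0.541 mV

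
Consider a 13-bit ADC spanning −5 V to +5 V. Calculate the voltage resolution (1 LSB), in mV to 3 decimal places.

Full-scale span = 10 V.
LSB = 10 / 2^13 = 10 / 8192 = 0.0012207 V = 1.221 mV.

1.221 mV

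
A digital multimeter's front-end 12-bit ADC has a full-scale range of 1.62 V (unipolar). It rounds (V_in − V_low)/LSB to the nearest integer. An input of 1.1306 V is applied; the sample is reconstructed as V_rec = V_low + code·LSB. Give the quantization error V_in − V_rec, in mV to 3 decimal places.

LSB = 1.62/2^12 = 395.51 µV.
Scaled input = 2858.6035 LSBs, so code = 2859.
Code 2859 maps back to 0 + 2859×0.000395508 V = 1.1307568 V.
Error = 1.1306 − 1.1307568 = -0.000156836 V = -0.157 mV.

-0.157 mV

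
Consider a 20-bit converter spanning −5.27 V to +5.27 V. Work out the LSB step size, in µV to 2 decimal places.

10.05 µV

Full-scale span = 10.54 V.
LSB = 10.54 / 2^20 = 10.54 / 1048576 = 1.00517e-05 V = 10.05 µV.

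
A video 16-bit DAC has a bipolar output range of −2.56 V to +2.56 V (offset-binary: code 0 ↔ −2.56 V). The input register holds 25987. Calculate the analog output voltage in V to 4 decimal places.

-0.5298 V

LSB = 5.12 V / 2^16 = 78.12 µV.
V_out = (−2.56) + 25987 × 7.8125e-05 V = -0.529766 V.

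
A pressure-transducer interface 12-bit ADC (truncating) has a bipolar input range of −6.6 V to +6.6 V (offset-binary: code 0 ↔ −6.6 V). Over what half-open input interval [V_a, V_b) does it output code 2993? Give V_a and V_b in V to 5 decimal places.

LSB = 13.2/2^12 = 3.223 mV.
V_a = V_low + 2993·LSB = 3.04541 V; V_b = V_low + 2994·LSB = 3.04863 V.

[3.04541 V, 3.04863 V)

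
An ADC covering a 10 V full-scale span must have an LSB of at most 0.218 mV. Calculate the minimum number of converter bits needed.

Number of steps required ≥ 10 V / 0.218 mV = 45871.56.
Need 2^N ≥ 45871.56; 2^15 = 32768, 2^16 = 65536.
Minimum N = 16.

16 bits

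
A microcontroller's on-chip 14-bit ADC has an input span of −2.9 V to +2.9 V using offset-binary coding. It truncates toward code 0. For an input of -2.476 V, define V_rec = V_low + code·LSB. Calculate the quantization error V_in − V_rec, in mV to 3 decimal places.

0.257 mV

Step size: 5.8 V ÷ 2^14 = 354.00 µV.
(-2.476 − (−2.9))/0.000354004 = 1197.7269; ⌊·⌋ gives code 1197.
V_rec = (−2.9) + 1197·0.000354004 = -2.4762573 V.
Difference: 0.000257324 V → 0.257 mV.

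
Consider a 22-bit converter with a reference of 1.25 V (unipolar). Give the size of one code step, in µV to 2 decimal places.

0.30 µV

Full-scale span = 1.25 V.
LSB = 1.25 / 2^22 = 1.25 / 4194304 = 2.98023e-07 V = 0.30 µV.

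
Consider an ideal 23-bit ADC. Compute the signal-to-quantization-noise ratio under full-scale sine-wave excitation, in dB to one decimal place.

140.2 dB

SNR ≈ 6.02·N + 1.76 dB = 6.02·23 + 1.76 = 140.22 dB.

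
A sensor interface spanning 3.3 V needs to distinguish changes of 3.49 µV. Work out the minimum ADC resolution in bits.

20 bits

Number of steps required ≥ 3.3 V / 3.49 µV = 945558.74.
Need 2^N ≥ 945558.74; 2^19 = 524288, 2^20 = 1048576.
Minimum N = 20.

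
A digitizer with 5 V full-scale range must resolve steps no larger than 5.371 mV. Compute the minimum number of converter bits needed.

Number of steps required ≥ 5 V / 5.371 mV = 930.93.
Need 2^N ≥ 930.93; 2^9 = 512, 2^10 = 1024.
Minimum N = 10.

10 bits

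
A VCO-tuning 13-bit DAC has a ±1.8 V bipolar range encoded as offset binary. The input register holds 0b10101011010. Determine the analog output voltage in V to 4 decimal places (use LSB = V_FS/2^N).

-1.1979 V

LSB = 3.6 V / 2^13 = 439.45 µV.
Code 0b10101011010 = 1370 decimal.
V_out = (−1.8) + 1370 × 0.000439453 V = -1.19795 V.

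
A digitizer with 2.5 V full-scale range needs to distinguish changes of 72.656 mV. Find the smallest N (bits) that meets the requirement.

Number of steps required ≥ 2.5 V / 72.656 mV = 34.41.
Need 2^N ≥ 34.41; 2^5 = 32, 2^6 = 64.
Minimum N = 6.

6 bits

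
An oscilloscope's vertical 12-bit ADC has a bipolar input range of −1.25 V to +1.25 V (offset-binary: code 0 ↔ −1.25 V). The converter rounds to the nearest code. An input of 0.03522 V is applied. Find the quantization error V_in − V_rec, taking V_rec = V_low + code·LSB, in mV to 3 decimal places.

-0.180 mV

One LSB is 2.5 V / 4096 = 0.610 mV.
(0.03522 − (−1.25))/0.000610352 = 2105.7044; round gives code 2106.
Code 2106 maps back to (−1.25) + 2106×0.000610352 V = 0.035400391 V.
Difference: -0.000180391 V → -0.180 mV.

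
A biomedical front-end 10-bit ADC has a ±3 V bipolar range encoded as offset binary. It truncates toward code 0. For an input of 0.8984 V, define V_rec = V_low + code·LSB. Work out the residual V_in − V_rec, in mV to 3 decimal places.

LSB = 6/2^10 = 5.859 mV.
(0.8984 − (−3))/0.00585938 = 665.3269; ⌊·⌋ gives code 665.
Reconstructed: 0.89648438 V.
V_in − V_rec = 0.00191563 V = 1.916 mV.

1.916 mV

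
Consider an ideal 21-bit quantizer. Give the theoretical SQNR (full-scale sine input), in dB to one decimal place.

SNR ≈ 6.02·N + 1.76 dB = 6.02·21 + 1.76 = 128.18 dB.

128.2 dB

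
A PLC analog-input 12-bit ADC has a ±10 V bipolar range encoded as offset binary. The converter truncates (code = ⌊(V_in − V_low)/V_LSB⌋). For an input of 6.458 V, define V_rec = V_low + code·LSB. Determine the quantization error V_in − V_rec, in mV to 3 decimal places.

2.922 mV

LSB = 20/2^12 = 4.883 mV.
(V_in − V_low)/LSB = (6.458 − (−10))/0.00488281 = 3370.5984 → code 3370 (floor).
Reconstructed: 6.4550781 V.
Error = 6.458 − 6.4550781 = 0.00292187 V = 2.922 mV.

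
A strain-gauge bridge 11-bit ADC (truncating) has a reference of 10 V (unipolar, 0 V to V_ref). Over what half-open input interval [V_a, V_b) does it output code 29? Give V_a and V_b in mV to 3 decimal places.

[141.602 mV, 146.484 mV)

LSB = 10/2^11 = 4.883 mV.
V_a = V_low + 29·LSB = 0.141602 V; V_b = V_low + 30·LSB = 0.146484 V.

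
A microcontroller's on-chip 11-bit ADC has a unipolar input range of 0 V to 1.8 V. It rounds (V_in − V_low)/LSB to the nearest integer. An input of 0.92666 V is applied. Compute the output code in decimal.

code 1054

LSB = 1.8 V / 2048 = 0.879 mV.
Input sits at 1054.333 steps above V_low.
So the output code is 1054.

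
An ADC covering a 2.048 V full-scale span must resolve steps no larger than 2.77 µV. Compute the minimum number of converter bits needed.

Number of steps required ≥ 2.048 V / 2.77 µV = 739350.18.
Need 2^N ≥ 739350.18; 2^19 = 524288, 2^20 = 1048576.
Minimum N = 20.

20 bits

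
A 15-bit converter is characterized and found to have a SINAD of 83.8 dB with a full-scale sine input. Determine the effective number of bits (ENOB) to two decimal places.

ENOB = (SINAD − 1.76) / 6.02 = (83.8 − 1.76)/6.02 = 13.628.

13.63 bits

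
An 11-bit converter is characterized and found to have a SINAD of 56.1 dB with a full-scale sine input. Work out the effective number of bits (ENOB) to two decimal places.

9.03 bits

ENOB = (SINAD − 1.76) / 6.02 = (56.1 − 1.76)/6.02 = 9.027.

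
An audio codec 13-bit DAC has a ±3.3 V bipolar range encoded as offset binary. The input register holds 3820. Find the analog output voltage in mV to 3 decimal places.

LSB = 6.6 V / 2^13 = 0.806 mV.
V_out = (−3.3) + 3820 × 0.000805664 V = -0.222363 V.
= -222.363 mV.

-222.363 mV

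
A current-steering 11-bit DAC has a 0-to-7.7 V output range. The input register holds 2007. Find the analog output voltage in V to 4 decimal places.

7.5458 V

LSB = 7.7 V / 2^11 = 3.760 mV.
V_out = 0 + 2007 × 0.00375977 V = 7.54585 V.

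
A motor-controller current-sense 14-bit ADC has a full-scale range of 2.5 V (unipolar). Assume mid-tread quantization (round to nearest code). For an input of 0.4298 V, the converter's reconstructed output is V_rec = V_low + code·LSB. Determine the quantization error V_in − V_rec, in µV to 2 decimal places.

LSB = 2.5/2^14 = 152.59 µV.
(V_in − V_low)/LSB = (0.4298 − 0)/0.000152588 = 2816.7373 → code 2817 (round).
Code 2817 maps back to 0 + 2817×0.000152588 V = 0.42984009 V.
V_in − V_rec = -4.00879e-05 V = -40.09 µV.

-40.09 µV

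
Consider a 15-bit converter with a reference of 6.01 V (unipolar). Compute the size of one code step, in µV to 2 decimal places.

183.41 µV

Full-scale span = 6.01 V.
LSB = 6.01 / 2^15 = 6.01 / 32768 = 0.000183411 V = 183.41 µV.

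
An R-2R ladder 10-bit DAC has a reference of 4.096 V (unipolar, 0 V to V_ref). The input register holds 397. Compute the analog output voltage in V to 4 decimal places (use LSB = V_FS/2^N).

1.5880 V

LSB = 4.096 V / 2^10 = 4.000 mV.
V_out = 0 + 397 × 0.004 V = 1.588 V.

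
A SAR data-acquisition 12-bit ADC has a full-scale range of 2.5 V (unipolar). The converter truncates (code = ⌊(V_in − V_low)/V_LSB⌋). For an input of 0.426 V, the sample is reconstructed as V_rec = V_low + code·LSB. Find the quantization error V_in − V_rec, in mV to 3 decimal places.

0.585 mV

LSB = 2.5/2^12 = 0.610 mV.
(0.426 − 0)/0.000610352 = 697.9584; ⌊·⌋ gives code 697.
Reconstructed: 0.42541504 V.
Difference: 0.000584961 V → 0.585 mV.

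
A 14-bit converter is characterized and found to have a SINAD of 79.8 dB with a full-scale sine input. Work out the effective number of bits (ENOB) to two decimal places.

ENOB = (SINAD − 1.76) / 6.02 = (79.8 − 1.76)/6.02 = 12.963.

12.96 bits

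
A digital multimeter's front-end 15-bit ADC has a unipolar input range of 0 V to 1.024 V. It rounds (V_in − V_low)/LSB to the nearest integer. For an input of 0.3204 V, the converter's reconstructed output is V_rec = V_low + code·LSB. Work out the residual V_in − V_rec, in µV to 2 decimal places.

Step size: 1.024 V ÷ 2^15 = 31.25 µV.
Scaled input = 10252.8000 LSBs, so code = 10253.
V_rec = 0 + 10253·3.125e-05 = 0.32040625 V.
Difference: -6.25e-06 V → -6.25 µV.

-6.25 µV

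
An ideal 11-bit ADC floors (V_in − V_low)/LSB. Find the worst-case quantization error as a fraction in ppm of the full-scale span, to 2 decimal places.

Truncating → worst-case error = 1 LSB = V_FS/2^11, so 1e+06/2048 = 488.281 ppm of full scale.

488.28 ppm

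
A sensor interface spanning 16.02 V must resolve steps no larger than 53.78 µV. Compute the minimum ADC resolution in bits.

Number of steps required ≥ 16.02 V / 53.78 µV = 297880.25.
Need 2^N ≥ 297880.25; 2^18 = 262144, 2^19 = 524288.
Minimum N = 19.

19 bits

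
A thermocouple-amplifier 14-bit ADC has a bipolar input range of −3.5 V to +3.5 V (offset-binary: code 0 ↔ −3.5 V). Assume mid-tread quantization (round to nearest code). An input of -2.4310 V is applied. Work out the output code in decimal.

LSB = 7 V / 16384 = 427.25 µV.
(-2.4310 − (−3.5)) / 0.000427246 = 2502.071 LSBs.
round(2502.071) = 2502.

code 2502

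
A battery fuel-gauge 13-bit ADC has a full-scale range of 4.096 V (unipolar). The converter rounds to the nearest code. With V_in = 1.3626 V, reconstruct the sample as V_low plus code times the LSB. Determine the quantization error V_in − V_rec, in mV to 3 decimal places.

LSB = 4.096/2^13 = 0.500 mV.
(1.3626 − 0)/0.0005 = 2725.2000; round gives code 2725.
V_rec = 0 + 2725·0.0005 = 1.3625 V.
V_in − V_rec = 0.0001 V = 0.100 mV.

0.100 mV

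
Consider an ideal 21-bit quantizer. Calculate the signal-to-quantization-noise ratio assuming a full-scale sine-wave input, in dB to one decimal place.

SNR ≈ 6.02·N + 1.76 dB = 6.02·21 + 1.76 = 128.18 dB.

128.2 dB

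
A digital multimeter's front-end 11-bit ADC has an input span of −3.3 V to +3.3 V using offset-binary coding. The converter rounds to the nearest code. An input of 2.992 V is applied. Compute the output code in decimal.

LSB = 6.6 V / 2048 = 3.223 mV.
(V_in − V_low)/LSB = (2.992 − (−3.3)) / 0.00322266 = 1952.427.
Round → code 1952.

code 1952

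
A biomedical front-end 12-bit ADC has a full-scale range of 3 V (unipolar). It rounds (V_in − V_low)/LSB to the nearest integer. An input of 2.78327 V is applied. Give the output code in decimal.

code 3800

LSB = 3 V / 4096 = 0.732 mV.
(V_in − V_low)/LSB = (2.78327 − 0) / 0.000732422 = 3800.091.
round(3800.091) = 3800.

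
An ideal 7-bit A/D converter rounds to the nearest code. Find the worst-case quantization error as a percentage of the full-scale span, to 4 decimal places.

0.3906 %

Rounding → worst-case error = ½ LSB = V_FS/2^8, so 100/256 = 0.390625 % of full scale.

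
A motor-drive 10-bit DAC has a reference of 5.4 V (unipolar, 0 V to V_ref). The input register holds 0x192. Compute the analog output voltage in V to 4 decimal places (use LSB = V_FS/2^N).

2.1199 V

LSB = 5.4 V / 2^10 = 5.273 mV.
Code 0x192 = 402 decimal.
V_out = 0 + 402 × 0.00527344 V = 2.11992 V.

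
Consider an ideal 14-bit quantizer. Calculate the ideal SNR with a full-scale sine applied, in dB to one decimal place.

SNR ≈ 6.02·N + 1.76 dB = 6.02·14 + 1.76 = 86.04 dB.

86.0 dB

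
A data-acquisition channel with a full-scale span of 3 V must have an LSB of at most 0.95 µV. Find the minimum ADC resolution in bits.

22 bits

Number of steps required ≥ 3 V / 0.95 µV = 3157894.74.
Need 2^N ≥ 3157894.74; 2^21 = 2097152, 2^22 = 4194304.
Minimum N = 22.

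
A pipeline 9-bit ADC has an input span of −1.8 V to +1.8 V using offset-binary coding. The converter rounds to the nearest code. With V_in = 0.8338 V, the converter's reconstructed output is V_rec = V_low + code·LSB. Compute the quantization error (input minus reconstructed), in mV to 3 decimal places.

-2.919 mV

One LSB is 3.6 V / 512 = 7.031 mV.
(V_in − V_low)/LSB = (0.8338 − (−1.8))/0.00703125 = 374.5849 → code 375 (round).
V_rec = (−1.8) + 375·0.00703125 = 0.83671875 V.
V_in − V_rec = -0.00291875 V = -2.919 mV.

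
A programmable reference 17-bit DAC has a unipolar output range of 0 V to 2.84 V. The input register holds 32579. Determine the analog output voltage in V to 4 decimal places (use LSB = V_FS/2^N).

0.7059 V

LSB = 2.84 V / 2^17 = 21.67 µV.
V_out = 0 + 32579 × 2.16675e-05 V = 0.705905 V.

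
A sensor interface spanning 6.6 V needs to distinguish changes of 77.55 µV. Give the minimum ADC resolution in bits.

17 bits

Number of steps required ≥ 6.6 V / 77.55 µV = 85106.38.
Need 2^N ≥ 85106.38; 2^16 = 65536, 2^17 = 131072.
Minimum N = 17.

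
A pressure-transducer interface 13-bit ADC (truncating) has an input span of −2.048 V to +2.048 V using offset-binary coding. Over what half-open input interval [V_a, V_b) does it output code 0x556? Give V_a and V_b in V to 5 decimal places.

[-1.36500 V, -1.36450 V)

LSB = 4.096/2^13 = 0.500 mV.
Code 0x556 = 1366 decimal.
V_a = V_low + 1366·LSB = -1.365 V; V_b = V_low + 1367·LSB = -1.3645 V.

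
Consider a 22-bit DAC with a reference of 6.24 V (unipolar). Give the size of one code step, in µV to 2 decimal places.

1.49 µV

Full-scale span = 6.24 V.
LSB = 6.24 / 2^22 = 6.24 / 4194304 = 1.48773e-06 V = 1.49 µV.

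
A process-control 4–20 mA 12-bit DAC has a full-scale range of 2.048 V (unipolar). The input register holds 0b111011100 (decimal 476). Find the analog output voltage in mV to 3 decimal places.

238.000 mV

LSB = 2.048 V / 2^12 = 0.500 mV.
Code 0b111011100 = 476 decimal.
V_out = 0 + 476 × 0.0005 V = 0.238 V.
= 238.000 mV.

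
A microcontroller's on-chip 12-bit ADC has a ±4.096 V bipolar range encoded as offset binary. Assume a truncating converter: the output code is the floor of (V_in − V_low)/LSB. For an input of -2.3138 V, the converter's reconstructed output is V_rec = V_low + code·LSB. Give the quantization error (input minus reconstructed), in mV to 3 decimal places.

Step size: 8.192 V ÷ 2^12 = 2.000 mV.
(-2.3138 − (−4.096))/0.002 = 891.1000; ⌊·⌋ gives code 891.
Reconstructed: -2.314 V.
Difference: 0.0002 V → 0.200 mV.

0.200 mV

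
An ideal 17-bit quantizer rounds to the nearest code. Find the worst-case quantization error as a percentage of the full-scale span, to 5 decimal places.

Rounding → worst-case error = ½ LSB = V_FS/2^18, so 100/262144 = 0.00038147 % of full scale.

0.00038 %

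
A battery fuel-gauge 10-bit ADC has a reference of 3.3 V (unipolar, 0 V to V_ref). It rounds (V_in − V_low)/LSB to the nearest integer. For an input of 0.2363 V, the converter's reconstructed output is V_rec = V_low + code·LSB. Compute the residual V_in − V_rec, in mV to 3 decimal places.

LSB = 3.3/2^10 = 3.223 mV.
Scaled input = 73.3246 LSBs, so code = 73.
Code 73 maps back to 0 + 73×0.00322266 V = 0.23525391 V.
Error = 0.2363 − 0.23525391 = 0.00104609 V = 1.046 mV.

1.046 mV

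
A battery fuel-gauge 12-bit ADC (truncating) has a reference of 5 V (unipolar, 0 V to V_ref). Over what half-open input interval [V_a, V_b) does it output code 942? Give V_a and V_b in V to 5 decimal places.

LSB = 5/2^12 = 1.221 mV.
V_a = V_low + 942·LSB = 1.1499 V; V_b = V_low + 943·LSB = 1.15112 V.

[1.14990 V, 1.15112 V)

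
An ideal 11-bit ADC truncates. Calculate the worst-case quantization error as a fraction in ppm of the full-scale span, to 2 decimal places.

488.28 ppm

Truncating → worst-case error = 1 LSB = V_FS/2^11, so 1e+06/2048 = 488.281 ppm of full scale.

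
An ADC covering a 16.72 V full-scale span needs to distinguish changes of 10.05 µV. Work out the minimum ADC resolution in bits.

21 bits

Number of steps required ≥ 16.72 V / 10.05 µV = 1663681.59.
Need 2^N ≥ 1663681.59; 2^20 = 1048576, 2^21 = 2097152.
Minimum N = 21.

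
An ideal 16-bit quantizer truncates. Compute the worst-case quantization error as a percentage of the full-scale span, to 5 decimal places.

0.00153 %

Truncating → worst-case error = 1 LSB = V_FS/2^16, so 100/65536 = 0.00152588 % of full scale.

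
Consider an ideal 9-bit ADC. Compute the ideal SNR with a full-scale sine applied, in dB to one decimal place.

55.9 dB

SNR ≈ 6.02·N + 1.76 dB = 6.02·9 + 1.76 = 55.94 dB.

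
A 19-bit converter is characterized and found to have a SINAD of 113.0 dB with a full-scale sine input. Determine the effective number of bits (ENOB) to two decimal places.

ENOB = (SINAD − 1.76) / 6.02 = (113.0 − 1.76)/6.02 = 18.478.

18.48 bits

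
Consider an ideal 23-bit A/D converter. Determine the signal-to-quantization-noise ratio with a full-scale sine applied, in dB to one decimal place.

140.2 dB

SNR ≈ 6.02·N + 1.76 dB = 6.02·23 + 1.76 = 140.22 dB.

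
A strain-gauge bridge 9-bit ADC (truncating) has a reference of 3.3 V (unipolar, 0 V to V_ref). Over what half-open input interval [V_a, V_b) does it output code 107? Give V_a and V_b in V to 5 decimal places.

LSB = 3.3/2^9 = 6.445 mV.
V_a = V_low + 107·LSB = 0.689648 V; V_b = V_low + 108·LSB = 0.696094 V.

[0.68965 V, 0.69609 V)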